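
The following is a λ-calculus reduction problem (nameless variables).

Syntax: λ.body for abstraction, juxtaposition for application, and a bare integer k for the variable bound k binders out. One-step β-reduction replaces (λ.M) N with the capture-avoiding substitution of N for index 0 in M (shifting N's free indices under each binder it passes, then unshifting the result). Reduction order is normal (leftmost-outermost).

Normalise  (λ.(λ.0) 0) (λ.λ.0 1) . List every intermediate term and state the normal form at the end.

Answer: normal form = λ.λ.0 1  (in 2 steps)

Derivation:
  start: (λ.(λ.0) 0) (λ.λ.0 1)
  step 1: (λ.0) (λ.λ.0 1)
  step 2: λ.λ.0 1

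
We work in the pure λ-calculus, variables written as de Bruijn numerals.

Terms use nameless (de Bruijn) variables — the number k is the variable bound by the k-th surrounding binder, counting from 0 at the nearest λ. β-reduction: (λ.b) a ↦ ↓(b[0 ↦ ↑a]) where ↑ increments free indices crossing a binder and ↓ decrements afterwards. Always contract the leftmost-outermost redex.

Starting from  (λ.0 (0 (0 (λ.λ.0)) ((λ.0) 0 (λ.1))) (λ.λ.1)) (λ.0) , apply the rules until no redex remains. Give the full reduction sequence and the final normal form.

  start: (λ.0 (0 (0 (λ.λ.0)) ((λ.0) 0 (λ.1))) (λ.λ.1)) (λ.0)
  step 1: (λ.0) ((λ.0) ((λ.0) (λ.λ.0)) ((λ.0) (λ.0) (λ.λ.0))) (λ.λ.1)
  step 2: (λ.0) ((λ.0) (λ.λ.0)) ((λ.0) (λ.0) (λ.λ.0)) (λ.λ.1)
  step 3: (λ.0) (λ.λ.0) ((λ.0) (λ.0) (λ.λ.0)) (λ.λ.1)
  step 4: (λ.λ.0) ((λ.0) (λ.0) (λ.λ.0)) (λ.λ.1)
  step 5: (λ.0) (λ.λ.1)
  step 6: λ.λ.1

Answer: normal form = λ.λ.1  (in 6 steps)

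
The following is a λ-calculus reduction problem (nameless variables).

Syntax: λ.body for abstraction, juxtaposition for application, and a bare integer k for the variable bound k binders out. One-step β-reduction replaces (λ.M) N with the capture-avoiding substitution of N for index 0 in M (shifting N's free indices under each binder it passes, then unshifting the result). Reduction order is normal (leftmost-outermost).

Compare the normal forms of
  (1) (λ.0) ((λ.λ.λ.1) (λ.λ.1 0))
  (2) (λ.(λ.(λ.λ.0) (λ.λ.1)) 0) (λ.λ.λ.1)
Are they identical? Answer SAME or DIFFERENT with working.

Answer: DIFFERENT — A ⇓ λ.λ.1, B ⇓ λ.0

Reduction:
Term A:
  start: (λ.0) ((λ.λ.λ.1) (λ.λ.1 0))
  →1  (λ.λ.λ.1) (λ.λ.1 0)
  →2  λ.λ.1

Term B:
  start: (λ.(λ.(λ.λ.0) (λ.λ.1)) 0) (λ.λ.λ.1)
  →1  (λ.(λ.λ.0) (λ.λ.1)) (λ.λ.λ.1)
  →2  (λ.λ.0) (λ.λ.1)
  →3  λ.0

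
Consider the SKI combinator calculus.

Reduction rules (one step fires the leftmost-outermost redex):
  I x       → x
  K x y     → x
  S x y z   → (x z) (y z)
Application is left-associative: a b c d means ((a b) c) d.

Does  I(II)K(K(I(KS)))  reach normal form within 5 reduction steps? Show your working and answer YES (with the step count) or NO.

Answer: YES — reaches normal form K(K(KS)) in 4 ≤ 5 steps

Reduction:
  start: I(II)K(K(I(KS)))
  step 1: IIK(K(I(KS)))
  step 2: IK(K(I(KS)))
  step 3: K(K(I(KS)))
  step 4: K(K(KS))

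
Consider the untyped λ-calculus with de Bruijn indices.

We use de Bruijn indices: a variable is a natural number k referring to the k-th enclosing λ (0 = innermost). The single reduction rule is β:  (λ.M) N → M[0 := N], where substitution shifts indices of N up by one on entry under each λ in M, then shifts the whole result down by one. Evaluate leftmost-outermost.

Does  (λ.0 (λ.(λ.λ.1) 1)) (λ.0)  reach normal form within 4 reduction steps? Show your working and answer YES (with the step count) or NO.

Answer: YES — reaches normal form λ.λ.λ.0 in 3 ≤ 4 steps

Reduction:
  start: (λ.0 (λ.(λ.λ.1) 1)) (λ.0)
  step 1: (λ.0) (λ.(λ.λ.1) (λ.0))
  step 2: λ.(λ.λ.1) (λ.0)
  step 3: λ.λ.λ.0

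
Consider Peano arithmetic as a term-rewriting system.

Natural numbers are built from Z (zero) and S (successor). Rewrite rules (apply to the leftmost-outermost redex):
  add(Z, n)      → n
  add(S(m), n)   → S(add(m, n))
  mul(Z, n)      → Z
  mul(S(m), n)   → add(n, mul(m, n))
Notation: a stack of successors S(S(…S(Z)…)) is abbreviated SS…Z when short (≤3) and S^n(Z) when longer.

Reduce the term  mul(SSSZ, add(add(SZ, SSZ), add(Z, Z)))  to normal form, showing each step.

  start: mul(SSSZ, add(add(SZ, SSZ), add(Z, Z)))
  →1  add(add(add(SZ, SSZ), add(Z, Z)), mul(SSZ, add(add(SZ, SSZ), add(Z, Z))))
  →2  add(add(S(add(Z, SSZ)), add(Z, Z)), mul(SSZ, add(add(SZ, SSZ), add(Z, Z))))
  →3  add(S(add(add(Z, SSZ), add(Z, Z))), mul(SSZ, add(add(SZ, SSZ), add(Z, Z))))
  →4  S(add(add(add(Z, SSZ), add(Z, Z)), mul(SSZ, add(add(SZ, SSZ), add(Z, Z)))))
  →5  S(add(add(SSZ, add(Z, Z)), mul(SSZ, add(add(SZ, SSZ), add(Z, Z)))))
  →6  S(add(S(add(SZ, add(Z, Z))), mul(SSZ, add(add(SZ, SSZ), add(Z, Z)))))
  →7  S(S(add(add(SZ, add(Z, Z)), mul(SSZ, add(add(SZ, SSZ), add(Z, Z))))))
  →8  S(S(add(S(add(Z, add(Z, Z))), mul(SSZ, add(add(SZ, SSZ), add(Z, Z))))))
  →9  S(S(S(add(add(Z, add(Z, Z)), mul(SSZ, add(add(SZ, SSZ), add(Z, Z)))))))
  →10  S(S(S(add(add(Z, Z), mul(SSZ, add(add(SZ, SSZ), add(Z, Z)))))))
  →11  S(S(S(add(Z, mul(SSZ, add(add(SZ, SSZ), add(Z, Z)))))))
  →12  S(S(S(mul(SSZ, add(add(SZ, SSZ), add(Z, Z))))))
  →13  S(S(S(add(add(add(SZ, SSZ), add(Z, Z)), mul(SZ, add(add(SZ, SSZ), add(Z, Z)))))))
  →14  S(S(S(add(add(S(add(Z, SSZ)), add(Z, Z)), mul(SZ, add(add(SZ, SSZ), add(Z, Z)))))))
  →15  S(S(S(add(S(add(add(Z, SSZ), add(Z, Z))), mul(SZ, add(add(SZ, SSZ), add(Z, Z)))))))
  →16  S(S(S(S(add(add(add(Z, SSZ), add(Z, Z)), mul(SZ, add(add(SZ, SSZ), add(Z, Z))))))))
  →17  S(S(S(S(add(add(SSZ, add(Z, Z)), mul(SZ, add(add(SZ, SSZ), add(Z, Z))))))))
  →18  S(S(S(S(add(S(add(SZ, add(Z, Z))), mul(SZ, add(add(SZ, SSZ), add(Z, Z))))))))
  →19  S(S(S(S(S(add(add(SZ, add(Z, Z)), mul(SZ, add(add(SZ, SSZ), add(Z, Z)))))))))
  →20  S(S(S(S(S(add(S(add(Z, add(Z, Z))), mul(SZ, add(add(SZ, SSZ), add(Z, Z)))))))))
  →21  S(S(S(S(S(S(add(add(Z, add(Z, Z)), mul(SZ, add(add(SZ, SSZ), add(Z, Z))))))))))
  →22  S(S(S(S(S(S(add(add(Z, Z), mul(SZ, add(add(SZ, SSZ), add(Z, Z))))))))))
  →23  S(S(S(S(S(S(add(Z, mul(SZ, add(add(SZ, SSZ), add(Z, Z))))))))))
  →24  S(S(S(S(S(S(mul(SZ, add(add(SZ, SSZ), add(Z, Z)))))))))
  →25  S(S(S(S(S(S(add(add(add(SZ, SSZ), add(Z, Z)), mul(Z, add(add(SZ, SSZ), add(Z, Z))))))))))
  →26  S(S(S(S(S(S(add(add(S(add(Z, SSZ)), add(Z, Z)), mul(Z, add(add(SZ, SSZ), add(Z, Z))))))))))
  →27  S(S(S(S(S(S(add(S(add(add(Z, SSZ), add(Z, Z))), mul(Z, add(add(SZ, SSZ), add(Z, Z))))))))))
  →28  S(S(S(S(S(S(S(add(add(add(Z, SSZ), add(Z, Z)), mul(Z, add(add(SZ, SSZ), add(Z, Z)))))))))))
  →29  S(S(S(S(S(S(S(add(add(SSZ, add(Z, Z)), mul(Z, add(add(SZ, SSZ), add(Z, Z)))))))))))
  →30  S(S(S(S(S(S(S(add(S(add(SZ, add(Z, Z))), mul(Z, add(add(SZ, SSZ), add(Z, Z)))))))))))
  →31  S(S(S(S(S(S(S(S(add(add(SZ, add(Z, Z)), mul(Z, add(add(SZ, SSZ), add(Z, Z))))))))))))
  →32  S(S(S(S(S(S(S(S(add(S(add(Z, add(Z, Z))), mul(Z, add(add(SZ, SSZ), add(Z, Z))))))))))))
  →33  S(S(S(S(S(S(S(S(S(add(add(Z, add(Z, Z)), mul(Z, add(add(SZ, SSZ), add(Z, Z)))))))))))))
  →34  S(S(S(S(S(S(S(S(S(add(add(Z, Z), mul(Z, add(add(SZ, SSZ), add(Z, Z)))))))))))))
  →35  S(S(S(S(S(S(S(S(S(add(Z, mul(Z, add(add(SZ, SSZ), add(Z, Z)))))))))))))
  →36  S(S(S(S(S(S(S(S(S(mul(Z, add(add(SZ, SSZ), add(Z, Z))))))))))))
  →37  S^9(Z)

Answer: normal form = S^9(Z)  (in 37 steps)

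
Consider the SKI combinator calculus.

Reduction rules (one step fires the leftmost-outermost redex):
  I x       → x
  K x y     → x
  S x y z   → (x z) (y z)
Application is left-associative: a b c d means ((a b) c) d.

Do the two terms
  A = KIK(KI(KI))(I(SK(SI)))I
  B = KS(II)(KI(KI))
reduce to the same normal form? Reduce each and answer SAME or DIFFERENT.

Answer: DIFFERENT — A ⇓ I, B ⇓ SI

Reduction:
Term A:
  start: KIK(KI(KI))(I(SK(SI)))I
  [1] I(KI(KI))(I(SK(SI)))I
  [2] KI(KI)(I(SK(SI)))I
  [3] I(I(SK(SI)))I
  [4] I(SK(SI))I
  [5] SK(SI)I
  [6] KI(SII)
  [7] I

Term B:
  start: KS(II)(KI(KI))
  [1] S(KI(KI))
  [2] SI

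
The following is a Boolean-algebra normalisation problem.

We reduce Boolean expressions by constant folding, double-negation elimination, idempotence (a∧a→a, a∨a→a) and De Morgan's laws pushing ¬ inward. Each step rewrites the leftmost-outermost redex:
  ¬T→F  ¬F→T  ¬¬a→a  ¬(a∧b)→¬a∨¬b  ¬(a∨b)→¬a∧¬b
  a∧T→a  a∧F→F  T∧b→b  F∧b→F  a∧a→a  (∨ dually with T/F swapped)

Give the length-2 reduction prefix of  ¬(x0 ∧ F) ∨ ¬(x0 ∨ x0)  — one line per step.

Answer: after 2 steps: (¬x0 ∨ T) ∨ ¬(x0 ∨ x0)

Derivation:
  start: ¬(x0 ∧ F) ∨ ¬(x0 ∨ x0)
  step 1: (¬x0 ∨ ¬F) ∨ ¬(x0 ∨ x0)
  step 2: (¬x0 ∨ T) ∨ ¬(x0 ∨ x0)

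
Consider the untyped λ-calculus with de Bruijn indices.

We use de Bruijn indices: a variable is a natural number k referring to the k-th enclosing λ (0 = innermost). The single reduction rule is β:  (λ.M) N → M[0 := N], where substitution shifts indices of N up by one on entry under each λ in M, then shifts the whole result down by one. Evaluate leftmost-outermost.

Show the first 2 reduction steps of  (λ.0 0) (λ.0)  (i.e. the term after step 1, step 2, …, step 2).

Answer: after 2 steps: λ.0

Derivation:
  start: (λ.0 0) (λ.0)
  →1  (λ.0) (λ.0)
  →2  λ.0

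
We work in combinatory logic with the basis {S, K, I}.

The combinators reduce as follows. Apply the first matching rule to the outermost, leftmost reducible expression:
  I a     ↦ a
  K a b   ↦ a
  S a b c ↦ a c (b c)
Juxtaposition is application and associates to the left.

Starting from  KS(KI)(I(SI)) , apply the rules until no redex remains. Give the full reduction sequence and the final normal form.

  start: KS(KI)(I(SI))
  [1] S(I(SI))
  [2] S(SI)

Answer: normal form = S(SI)  (in 2 steps)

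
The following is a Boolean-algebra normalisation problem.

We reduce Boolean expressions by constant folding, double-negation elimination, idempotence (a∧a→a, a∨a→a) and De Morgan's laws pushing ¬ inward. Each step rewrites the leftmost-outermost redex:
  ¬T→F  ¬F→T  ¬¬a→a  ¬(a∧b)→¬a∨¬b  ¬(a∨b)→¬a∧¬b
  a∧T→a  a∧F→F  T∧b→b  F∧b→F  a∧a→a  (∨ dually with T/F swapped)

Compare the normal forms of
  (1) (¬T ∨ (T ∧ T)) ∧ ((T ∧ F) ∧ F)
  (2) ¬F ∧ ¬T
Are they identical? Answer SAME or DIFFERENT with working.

Term A:
  start: (¬T ∨ (T ∧ T)) ∧ ((T ∧ F) ∧ F)
  step 1: (F ∨ (T ∧ T)) ∧ ((T ∧ F) ∧ F)
  step 2: (T ∧ T) ∧ ((T ∧ F) ∧ F)
  step 3: T ∧ ((T ∧ F) ∧ F)
  step 4: (T ∧ F) ∧ F
  step 5: F

Term B:
  start: ¬F ∧ ¬T
  step 1: T ∧ ¬T
  step 2: ¬T
  step 3: F

Answer: SAME — A ⇓ F, B ⇓ F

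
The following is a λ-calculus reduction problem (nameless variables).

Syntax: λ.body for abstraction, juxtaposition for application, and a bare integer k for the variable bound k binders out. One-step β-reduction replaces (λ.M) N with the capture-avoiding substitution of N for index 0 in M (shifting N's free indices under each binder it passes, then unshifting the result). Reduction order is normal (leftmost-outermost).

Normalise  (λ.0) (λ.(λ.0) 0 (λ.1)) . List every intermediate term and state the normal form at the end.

Answer: normal form = λ.0 (λ.1)  (in 2 steps)

Derivation:
  start: (λ.0) (λ.(λ.0) 0 (λ.1))
  step 1: λ.(λ.0) 0 (λ.1)
  step 2: λ.0 (λ.1)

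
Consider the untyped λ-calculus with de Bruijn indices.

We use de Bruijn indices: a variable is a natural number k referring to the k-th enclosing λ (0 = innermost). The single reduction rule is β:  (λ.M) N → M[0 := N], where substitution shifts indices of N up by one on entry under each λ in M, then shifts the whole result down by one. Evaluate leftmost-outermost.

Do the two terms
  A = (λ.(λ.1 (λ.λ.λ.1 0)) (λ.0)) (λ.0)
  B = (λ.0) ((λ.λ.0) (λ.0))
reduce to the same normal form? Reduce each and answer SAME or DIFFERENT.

Term A:
  start: (λ.(λ.1 (λ.λ.λ.1 0)) (λ.0)) (λ.0)
  step 1: (λ.(λ.0) (λ.λ.λ.1 0)) (λ.0)
  step 2: (λ.0) (λ.λ.λ.1 0)
  step 3: λ.λ.λ.1 0

Term B:
  start: (λ.0) ((λ.λ.0) (λ.0))
  step 1: (λ.λ.0) (λ.0)
  step 2: λ.0

Answer: DIFFERENT — A ⇓ λ.λ.λ.1 0, B ⇓ λ.0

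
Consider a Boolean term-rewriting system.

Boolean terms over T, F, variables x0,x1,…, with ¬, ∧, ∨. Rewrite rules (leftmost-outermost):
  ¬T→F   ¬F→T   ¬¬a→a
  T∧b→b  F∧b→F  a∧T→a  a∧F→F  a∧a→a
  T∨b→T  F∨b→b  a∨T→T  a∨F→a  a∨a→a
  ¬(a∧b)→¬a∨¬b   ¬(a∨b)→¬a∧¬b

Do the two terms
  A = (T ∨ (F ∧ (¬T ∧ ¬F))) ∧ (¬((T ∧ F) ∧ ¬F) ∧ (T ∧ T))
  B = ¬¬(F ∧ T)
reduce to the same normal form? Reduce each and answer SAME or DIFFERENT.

Answer: DIFFERENT — A ⇓ T, B ⇓ F

Reduction:
Term A:
  start: (T ∨ (F ∧ (¬T ∧ ¬F))) ∧ (¬((T ∧ F) ∧ ¬F) ∧ (T ∧ T))
  step 1: T ∧ (¬((T ∧ F) ∧ ¬F) ∧ (T ∧ T))
  step 2: ¬((T ∧ F) ∧ ¬F) ∧ (T ∧ T)
  step 3: (¬(T ∧ F) ∨ ¬¬F) ∧ (T ∧ T)
  step 4: ((¬T ∨ ¬F) ∨ ¬¬F) ∧ (T ∧ T)
  step 5: ((F ∨ ¬F) ∨ ¬¬F) ∧ (T ∧ T)
  step 6: (¬F ∨ ¬¬F) ∧ (T ∧ T)
  step 7: (T ∨ ¬¬F) ∧ (T ∧ T)
  step 8: T ∧ (T ∧ T)
  step 9: T ∧ T
  step 10: T

Term B:
  start: ¬¬(F ∧ T)
  step 1: F ∧ T
  step 2: F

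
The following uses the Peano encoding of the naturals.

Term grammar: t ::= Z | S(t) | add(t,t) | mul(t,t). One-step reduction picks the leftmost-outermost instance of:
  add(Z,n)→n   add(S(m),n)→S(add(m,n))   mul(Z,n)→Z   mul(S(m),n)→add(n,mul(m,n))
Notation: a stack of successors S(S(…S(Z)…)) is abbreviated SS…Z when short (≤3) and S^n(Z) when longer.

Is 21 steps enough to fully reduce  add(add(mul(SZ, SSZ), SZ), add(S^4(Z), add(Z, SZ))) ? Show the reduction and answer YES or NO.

  start: add(add(mul(SZ, SSZ), SZ), add(S^4(Z), add(Z, SZ)))
  →1  add(add(add(SSZ, mul(Z, SSZ)), SZ), add(S^4(Z), add(Z, SZ)))
  →2  add(add(S(add(SZ, mul(Z, SSZ))), SZ), add(S^4(Z), add(Z, SZ)))
  →3  add(S(add(add(SZ, mul(Z, SSZ)), SZ)), add(S^4(Z), add(Z, SZ)))
  →4  S(add(add(add(SZ, mul(Z, SSZ)), SZ), add(S^4(Z), add(Z, SZ))))
  →5  S(add(add(S(add(Z, mul(Z, SSZ))), SZ), add(S^4(Z), add(Z, SZ))))
  →6  S(add(S(add(add(Z, mul(Z, SSZ)), SZ)), add(S^4(Z), add(Z, SZ))))
  →7  S(S(add(add(add(Z, mul(Z, SSZ)), SZ), add(S^4(Z), add(Z, SZ)))))
  →8  S(S(add(add(mul(Z, SSZ), SZ), add(S^4(Z), add(Z, SZ)))))
  →9  S(S(add(add(Z, SZ), add(S^4(Z), add(Z, SZ)))))
  →10  S(S(add(SZ, add(S^4(Z), add(Z, SZ)))))
  →11  S(S(S(add(Z, add(S^4(Z), add(Z, SZ))))))
  →12  S(S(S(add(S^4(Z), add(Z, SZ)))))
  →13  S(S(S(S(add(SSSZ, add(Z, SZ))))))
  →14  S(S(S(S(S(add(SSZ, add(Z, SZ)))))))
  →15  S(S(S(S(S(S(add(SZ, add(Z, SZ))))))))
  →16  S(S(S(S(S(S(S(add(Z, add(Z, SZ)))))))))
  →17  S(S(S(S(S(S(S(add(Z, SZ))))))))
  →18  S^8(Z)

Answer: YES — reaches normal form S^8(Z) in 18 ≤ 21 steps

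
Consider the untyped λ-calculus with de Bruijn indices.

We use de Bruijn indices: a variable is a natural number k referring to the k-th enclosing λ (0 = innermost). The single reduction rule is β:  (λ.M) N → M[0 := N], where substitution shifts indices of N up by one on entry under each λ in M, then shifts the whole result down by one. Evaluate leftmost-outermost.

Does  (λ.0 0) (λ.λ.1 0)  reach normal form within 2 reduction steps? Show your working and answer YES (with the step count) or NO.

  start: (λ.0 0) (λ.λ.1 0)
  →1  (λ.λ.1 0) (λ.λ.1 0)
  →2  λ.(λ.λ.1 0) 0

Answer: NO — after 2 steps the term is λ.(λ.λ.1 0) 0, not yet normal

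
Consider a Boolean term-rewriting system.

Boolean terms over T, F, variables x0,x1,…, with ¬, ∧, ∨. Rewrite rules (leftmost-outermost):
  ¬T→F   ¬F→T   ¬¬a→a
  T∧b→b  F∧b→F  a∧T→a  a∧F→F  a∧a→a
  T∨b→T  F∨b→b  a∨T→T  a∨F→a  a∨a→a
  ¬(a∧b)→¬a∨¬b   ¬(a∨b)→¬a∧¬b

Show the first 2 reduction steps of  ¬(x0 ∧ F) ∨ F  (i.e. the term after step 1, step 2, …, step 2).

Answer: after 2 steps: ¬x0 ∨ ¬F

Working:
  start: ¬(x0 ∧ F) ∨ F
  step 1: ¬(x0 ∧ F)
  step 2: ¬x0 ∨ ¬F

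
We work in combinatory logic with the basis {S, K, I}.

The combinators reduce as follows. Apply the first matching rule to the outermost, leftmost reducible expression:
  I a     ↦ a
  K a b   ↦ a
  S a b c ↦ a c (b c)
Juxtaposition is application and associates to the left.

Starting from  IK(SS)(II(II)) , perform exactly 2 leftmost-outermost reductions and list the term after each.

  start: IK(SS)(II(II))
  step 1: K(SS)(II(II))
  step 2: SS

Answer: after 2 steps: SS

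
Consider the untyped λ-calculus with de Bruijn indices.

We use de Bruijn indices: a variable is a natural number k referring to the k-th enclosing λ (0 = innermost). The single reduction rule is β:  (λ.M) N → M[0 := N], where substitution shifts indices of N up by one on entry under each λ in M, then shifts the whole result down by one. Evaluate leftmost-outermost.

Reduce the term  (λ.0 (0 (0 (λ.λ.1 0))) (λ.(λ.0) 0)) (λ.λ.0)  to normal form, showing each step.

  start: (λ.0 (0 (0 (λ.λ.1 0))) (λ.(λ.0) 0)) (λ.λ.0)
  step 1: (λ.λ.0) ((λ.λ.0) ((λ.λ.0) (λ.λ.1 0))) (λ.(λ.0) 0)
  step 2: (λ.0) (λ.(λ.0) 0)
  step 3: λ.(λ.0) 0
  step 4: λ.0

Answer: normal form = λ.0  (in 4 steps)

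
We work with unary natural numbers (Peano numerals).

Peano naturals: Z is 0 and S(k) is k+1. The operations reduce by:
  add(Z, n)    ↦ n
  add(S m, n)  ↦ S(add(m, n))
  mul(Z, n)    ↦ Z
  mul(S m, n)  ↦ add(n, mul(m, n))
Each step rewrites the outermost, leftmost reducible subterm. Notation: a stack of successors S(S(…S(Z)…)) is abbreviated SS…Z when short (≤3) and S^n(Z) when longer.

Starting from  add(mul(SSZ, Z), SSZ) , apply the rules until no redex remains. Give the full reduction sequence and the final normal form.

Answer: normal form = SSZ  (in 6 steps)

Working:
  start: add(mul(SSZ, Z), SSZ)
  →1  add(add(Z, mul(SZ, Z)), SSZ)
  →2  add(mul(SZ, Z), SSZ)
  →3  add(add(Z, mul(Z, Z)), SSZ)
  →4  add(mul(Z, Z), SSZ)
  →5  add(Z, SSZ)
  →6  SSZ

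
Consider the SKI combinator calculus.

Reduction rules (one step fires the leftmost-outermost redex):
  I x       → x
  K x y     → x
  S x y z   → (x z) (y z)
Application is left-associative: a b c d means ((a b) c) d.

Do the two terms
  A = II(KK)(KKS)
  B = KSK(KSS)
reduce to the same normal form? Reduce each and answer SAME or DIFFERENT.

Term A:
  start: II(KK)(KKS)
  [1] I(KK)(KKS)
  [2] KK(KKS)
  [3] K

Term B:
  start: KSK(KSS)
  [1] S(KSS)
  [2] SS

Answer: DIFFERENT — A ⇓ K, B ⇓ SS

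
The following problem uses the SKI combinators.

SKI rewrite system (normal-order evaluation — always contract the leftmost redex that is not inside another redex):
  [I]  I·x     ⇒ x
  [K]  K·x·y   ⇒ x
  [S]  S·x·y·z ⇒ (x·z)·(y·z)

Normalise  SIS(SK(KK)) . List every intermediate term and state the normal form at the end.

Answer: normal form = S(SK(KK))  (in 4 steps)

Derivation:
  start: SIS(SK(KK))
  →1  I(SK(KK))(S(SK(KK)))
  →2  SK(KK)(S(SK(KK)))
  →3  K(S(SK(KK)))(KK(S(SK(KK))))
  →4  S(SK(KK))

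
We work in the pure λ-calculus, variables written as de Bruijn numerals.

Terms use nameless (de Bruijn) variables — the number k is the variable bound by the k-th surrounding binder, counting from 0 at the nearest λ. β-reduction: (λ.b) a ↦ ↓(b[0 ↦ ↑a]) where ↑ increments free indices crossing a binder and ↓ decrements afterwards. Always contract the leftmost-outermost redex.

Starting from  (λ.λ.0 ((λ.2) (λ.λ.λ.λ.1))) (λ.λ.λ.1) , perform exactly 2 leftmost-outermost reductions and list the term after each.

  start: (λ.λ.0 ((λ.2) (λ.λ.λ.λ.1))) (λ.λ.λ.1)
  [1] λ.0 ((λ.λ.λ.λ.1) (λ.λ.λ.λ.1))
  [2] λ.0 (λ.λ.λ.1)

Answer: after 2 steps: λ.0 (λ.λ.λ.1)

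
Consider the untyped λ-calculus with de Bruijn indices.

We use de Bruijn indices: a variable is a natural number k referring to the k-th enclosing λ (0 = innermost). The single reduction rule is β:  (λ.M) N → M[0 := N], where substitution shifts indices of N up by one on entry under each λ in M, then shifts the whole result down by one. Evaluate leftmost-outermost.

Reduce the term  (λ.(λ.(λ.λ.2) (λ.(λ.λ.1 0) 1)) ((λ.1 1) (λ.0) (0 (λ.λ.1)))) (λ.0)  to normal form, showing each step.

Answer: normal form = λ.λ.λ.1  (in 7 steps)

Derivation:
  start: (λ.(λ.(λ.λ.2) (λ.(λ.λ.1 0) 1)) ((λ.1 1) (λ.0) (0 (λ.λ.1)))) (λ.0)
  step 1: (λ.(λ.λ.2) (λ.(λ.λ.1 0) 1)) ((λ.(λ.0) (λ.0)) (λ.0) ((λ.0) (λ.λ.1)))
  step 2: (λ.λ.(λ.(λ.0) (λ.0)) (λ.0) ((λ.0) (λ.λ.1))) (λ.(λ.λ.1 0) ((λ.(λ.0) (λ.0)) (λ.0) ((λ.0) (λ.λ.1))))
  step 3: λ.(λ.(λ.0) (λ.0)) (λ.0) ((λ.0) (λ.λ.1))
  step 4: λ.(λ.0) (λ.0) ((λ.0) (λ.λ.1))
  step 5: λ.(λ.0) ((λ.0) (λ.λ.1))
  step 6: λ.(λ.0) (λ.λ.1)
  step 7: λ.λ.λ.1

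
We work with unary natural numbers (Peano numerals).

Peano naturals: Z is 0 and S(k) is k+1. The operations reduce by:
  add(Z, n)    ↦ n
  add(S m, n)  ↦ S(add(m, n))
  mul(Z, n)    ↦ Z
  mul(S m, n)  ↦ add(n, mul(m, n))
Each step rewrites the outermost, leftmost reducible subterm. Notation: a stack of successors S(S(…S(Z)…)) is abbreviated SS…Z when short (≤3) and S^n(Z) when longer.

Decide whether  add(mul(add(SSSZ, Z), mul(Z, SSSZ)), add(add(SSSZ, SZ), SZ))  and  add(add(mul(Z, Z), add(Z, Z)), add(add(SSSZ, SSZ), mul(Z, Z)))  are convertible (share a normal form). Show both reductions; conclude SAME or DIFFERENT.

Term A:
  start: add(mul(add(SSSZ, Z), mul(Z, SSSZ)), add(add(SSSZ, SZ), SZ))
  step 1: add(mul(S(add(SSZ, Z)), mul(Z, SSSZ)), add(add(SSSZ, SZ), SZ))
  step 2: add(add(mul(Z, SSSZ), mul(add(SSZ, Z), mul(Z, SSSZ))), add(add(SSSZ, SZ), SZ))
  step 3: add(add(Z, mul(add(SSZ, Z), mul(Z, SSSZ))), add(add(SSSZ, SZ), SZ))
  step 4: add(mul(add(SSZ, Z), mul(Z, SSSZ)), add(add(SSSZ, SZ), SZ))
  step 5: add(mul(S(add(SZ, Z)), mul(Z, SSSZ)), add(add(SSSZ, SZ), SZ))
  step 6: add(add(mul(Z, SSSZ), mul(add(SZ, Z), mul(Z, SSSZ))), add(add(SSSZ, SZ), SZ))
  step 7: add(add(Z, mul(add(SZ, Z), mul(Z, SSSZ))), add(add(SSSZ, SZ), SZ))
  step 8: add(mul(add(SZ, Z), mul(Z, SSSZ)), add(add(SSSZ, SZ), SZ))
  step 9: add(mul(S(add(Z, Z)), mul(Z, SSSZ)), add(add(SSSZ, SZ), SZ))
  step 10: add(add(mul(Z, SSSZ), mul(add(Z, Z), mul(Z, SSSZ))), add(add(SSSZ, SZ), SZ))
  step 11: add(add(Z, mul(add(Z, Z), mul(Z, SSSZ))), add(add(SSSZ, SZ), SZ))
  step 12: add(mul(add(Z, Z), mul(Z, SSSZ)), add(add(SSSZ, SZ), SZ))
  step 13: add(mul(Z, mul(Z, SSSZ)), add(add(SSSZ, SZ), SZ))
  step 14: add(Z, add(add(SSSZ, SZ), SZ))
  step 15: add(add(SSSZ, SZ), SZ)
  step 16: add(S(add(SSZ, SZ)), SZ)
  step 17: S(add(add(SSZ, SZ), SZ))
  step 18: S(add(S(add(SZ, SZ)), SZ))
  step 19: S(S(add(add(SZ, SZ), SZ)))
  step 20: S(S(add(S(add(Z, SZ)), SZ)))
  step 21: S(S(S(add(add(Z, SZ), SZ))))
  step 22: S(S(S(add(SZ, SZ))))
  step 23: S(S(S(S(add(Z, SZ)))))
  step 24: S^5(Z)

Term B:
  start: add(add(mul(Z, Z), add(Z, Z)), add(add(SSSZ, SSZ), mul(Z, Z)))
  step 1: add(add(Z, add(Z, Z)), add(add(SSSZ, SSZ), mul(Z, Z)))
  step 2: add(add(Z, Z), add(add(SSSZ, SSZ), mul(Z, Z)))
  step 3: add(Z, add(add(SSSZ, SSZ), mul(Z, Z)))
  step 4: add(add(SSSZ, SSZ), mul(Z, Z))
  step 5: add(S(add(SSZ, SSZ)), mul(Z, Z))
  step 6: S(add(add(SSZ, SSZ), mul(Z, Z)))
  step 7: S(add(S(add(SZ, SSZ)), mul(Z, Z)))
  step 8: S(S(add(add(SZ, SSZ), mul(Z, Z))))
  step 9: S(S(add(S(add(Z, SSZ)), mul(Z, Z))))
  step 10: S(S(S(add(add(Z, SSZ), mul(Z, Z)))))
  step 11: S(S(S(add(SSZ, mul(Z, Z)))))
  step 12: S(S(S(S(add(SZ, mul(Z, Z))))))
  step 13: S(S(S(S(S(add(Z, mul(Z, Z)))))))
  step 14: S(S(S(S(S(mul(Z, Z))))))
  step 15: S^5(Z)

Answer: SAME — A ⇓ S^5(Z), B ⇓ S^5(Z)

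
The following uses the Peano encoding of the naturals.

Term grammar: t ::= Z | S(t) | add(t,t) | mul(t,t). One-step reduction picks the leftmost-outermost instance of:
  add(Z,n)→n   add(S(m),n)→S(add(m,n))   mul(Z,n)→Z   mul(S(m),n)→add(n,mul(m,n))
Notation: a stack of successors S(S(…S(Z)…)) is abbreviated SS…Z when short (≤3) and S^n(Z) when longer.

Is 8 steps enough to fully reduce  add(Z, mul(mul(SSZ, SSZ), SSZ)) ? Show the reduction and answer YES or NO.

  start: add(Z, mul(mul(SSZ, SSZ), SSZ))
  [1] mul(mul(SSZ, SSZ), SSZ)
  [2] mul(add(SSZ, mul(SZ, SSZ)), SSZ)
  [3] mul(S(add(SZ, mul(SZ, SSZ))), SSZ)
  [4] add(SSZ, mul(add(SZ, mul(SZ, SSZ)), SSZ))
  [5] S(add(SZ, mul(add(SZ, mul(SZ, SSZ)), SSZ)))
  [6] S(S(add(Z, mul(add(SZ, mul(SZ, SSZ)), SSZ))))
  [7] S(S(mul(add(SZ, mul(SZ, SSZ)), SSZ)))
  [8] S(S(mul(S(add(Z, mul(SZ, SSZ))), SSZ)))

Answer: NO — after 8 steps the term is S(S(mul(S(add(Z, mul(SZ, SSZ))), SSZ))), not yet normal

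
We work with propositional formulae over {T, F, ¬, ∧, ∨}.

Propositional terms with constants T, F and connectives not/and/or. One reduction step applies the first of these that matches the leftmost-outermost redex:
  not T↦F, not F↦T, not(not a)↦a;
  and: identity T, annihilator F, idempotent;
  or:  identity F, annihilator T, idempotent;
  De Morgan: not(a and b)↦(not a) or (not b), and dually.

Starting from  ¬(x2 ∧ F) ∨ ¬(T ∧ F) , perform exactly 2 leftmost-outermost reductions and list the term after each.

  start: ¬(x2 ∧ F) ∨ ¬(T ∧ F)
  [1] (¬x2 ∨ ¬F) ∨ ¬(T ∧ F)
  [2] (¬x2 ∨ T) ∨ ¬(T ∧ F)

Answer: after 2 steps: (¬x2 ∨ T) ∨ ¬(T ∧ F)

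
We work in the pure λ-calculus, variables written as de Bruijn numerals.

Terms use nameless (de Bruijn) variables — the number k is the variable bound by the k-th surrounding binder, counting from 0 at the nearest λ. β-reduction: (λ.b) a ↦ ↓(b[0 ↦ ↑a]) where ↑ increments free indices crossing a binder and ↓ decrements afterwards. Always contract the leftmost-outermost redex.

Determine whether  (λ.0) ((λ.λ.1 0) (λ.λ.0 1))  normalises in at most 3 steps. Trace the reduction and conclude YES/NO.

  start: (λ.0) ((λ.λ.1 0) (λ.λ.0 1))
  step 1: (λ.λ.1 0) (λ.λ.0 1)
  step 2: λ.(λ.λ.0 1) 0
  step 3: λ.λ.0 1

Answer: YES — reaches normal form λ.λ.0 1 in 3 ≤ 3 steps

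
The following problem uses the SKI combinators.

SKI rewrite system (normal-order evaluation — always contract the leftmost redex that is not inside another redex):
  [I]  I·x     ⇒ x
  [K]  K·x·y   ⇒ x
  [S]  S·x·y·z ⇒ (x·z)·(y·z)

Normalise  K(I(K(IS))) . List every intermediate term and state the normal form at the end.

  start: K(I(K(IS)))
  [1] K(K(IS))
  [2] K(KS)

Answer: normal form = K(KS)  (in 2 steps)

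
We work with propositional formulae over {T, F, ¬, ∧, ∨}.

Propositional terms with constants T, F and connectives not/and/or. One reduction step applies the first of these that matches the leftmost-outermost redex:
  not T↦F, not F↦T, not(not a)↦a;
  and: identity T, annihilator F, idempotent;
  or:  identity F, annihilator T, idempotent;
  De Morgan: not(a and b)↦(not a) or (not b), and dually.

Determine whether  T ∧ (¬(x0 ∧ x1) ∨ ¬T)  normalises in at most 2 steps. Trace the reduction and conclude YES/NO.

  start: T ∧ (¬(x0 ∧ x1) ∨ ¬T)
  step 1: ¬(x0 ∧ x1) ∨ ¬T
  step 2: (¬x0 ∨ ¬x1) ∨ ¬T

Answer: NO — after 2 steps the term is (¬x0 ∨ ¬x1) ∨ ¬T, not yet normal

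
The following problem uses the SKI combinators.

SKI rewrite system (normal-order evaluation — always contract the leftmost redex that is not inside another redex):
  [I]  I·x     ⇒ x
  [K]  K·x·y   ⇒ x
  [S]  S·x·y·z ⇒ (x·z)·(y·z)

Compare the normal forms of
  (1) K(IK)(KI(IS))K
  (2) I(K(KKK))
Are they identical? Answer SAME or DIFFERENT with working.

Answer: SAME — A ⇓ KK, B ⇓ KK

Working:
Term A:
  start: K(IK)(KI(IS))K
  step 1: IKK
  step 2: KK

Term B:
  start: I(K(KKK))
  step 1: K(KKK)
  step 2: KK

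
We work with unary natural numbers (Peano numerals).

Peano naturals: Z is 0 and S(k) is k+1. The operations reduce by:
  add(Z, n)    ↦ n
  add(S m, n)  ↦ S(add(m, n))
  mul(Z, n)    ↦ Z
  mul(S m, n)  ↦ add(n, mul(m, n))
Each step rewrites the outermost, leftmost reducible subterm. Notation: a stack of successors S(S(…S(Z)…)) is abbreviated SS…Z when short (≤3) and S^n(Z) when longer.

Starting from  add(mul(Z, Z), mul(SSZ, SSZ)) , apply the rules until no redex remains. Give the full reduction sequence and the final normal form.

Answer: normal form = S^4(Z)  (in 11 steps)

Derivation:
  start: add(mul(Z, Z), mul(SSZ, SSZ))
  [1] add(Z, mul(SSZ, SSZ))
  [2] mul(SSZ, SSZ)
  [3] add(SSZ, mul(SZ, SSZ))
  [4] S(add(SZ, mul(SZ, SSZ)))
  [5] S(S(add(Z, mul(SZ, SSZ))))
  [6] S(S(mul(SZ, SSZ)))
  [7] S(S(add(SSZ, mul(Z, SSZ))))
  [8] S(S(S(add(SZ, mul(Z, SSZ)))))
  [9] S(S(S(S(add(Z, mul(Z, SSZ))))))
  [10] S(S(S(S(mul(Z, SSZ)))))
  [11] S^4(Z)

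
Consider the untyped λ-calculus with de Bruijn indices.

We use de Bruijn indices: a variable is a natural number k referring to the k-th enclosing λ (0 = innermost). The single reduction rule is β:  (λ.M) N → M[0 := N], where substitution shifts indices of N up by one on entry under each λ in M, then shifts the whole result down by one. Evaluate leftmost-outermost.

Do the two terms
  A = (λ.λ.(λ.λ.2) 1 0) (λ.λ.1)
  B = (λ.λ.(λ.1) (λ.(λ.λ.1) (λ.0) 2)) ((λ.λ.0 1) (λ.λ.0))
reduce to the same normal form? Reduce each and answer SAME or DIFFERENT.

Answer: SAME — A ⇓ λ.0, B ⇓ λ.0

Derivation:
Term A:
  start: (λ.λ.(λ.λ.2) 1 0) (λ.λ.1)
  step 1: λ.(λ.λ.2) (λ.λ.1) 0
  step 2: λ.(λ.1) 0
  step 3: λ.0

Term B:
  start: (λ.λ.(λ.1) (λ.(λ.λ.1) (λ.0) 2)) ((λ.λ.0 1) (λ.λ.0))
  step 1: λ.(λ.1) (λ.(λ.λ.1) (λ.0) ((λ.λ.0 1) (λ.λ.0)))
  step 2: λ.0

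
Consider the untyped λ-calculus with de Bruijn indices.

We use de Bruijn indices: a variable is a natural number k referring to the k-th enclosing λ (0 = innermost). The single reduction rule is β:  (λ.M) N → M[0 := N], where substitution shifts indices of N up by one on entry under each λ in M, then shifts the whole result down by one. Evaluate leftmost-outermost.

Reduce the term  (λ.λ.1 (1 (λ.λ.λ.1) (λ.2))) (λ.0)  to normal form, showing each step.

  start: (λ.λ.1 (1 (λ.λ.λ.1) (λ.2))) (λ.0)
  [1] λ.(λ.0) ((λ.0) (λ.λ.λ.1) (λ.λ.0))
  [2] λ.(λ.0) (λ.λ.λ.1) (λ.λ.0)
  [3] λ.(λ.λ.λ.1) (λ.λ.0)
  [4] λ.λ.λ.1

Answer: normal form = λ.λ.λ.1  (in 4 steps)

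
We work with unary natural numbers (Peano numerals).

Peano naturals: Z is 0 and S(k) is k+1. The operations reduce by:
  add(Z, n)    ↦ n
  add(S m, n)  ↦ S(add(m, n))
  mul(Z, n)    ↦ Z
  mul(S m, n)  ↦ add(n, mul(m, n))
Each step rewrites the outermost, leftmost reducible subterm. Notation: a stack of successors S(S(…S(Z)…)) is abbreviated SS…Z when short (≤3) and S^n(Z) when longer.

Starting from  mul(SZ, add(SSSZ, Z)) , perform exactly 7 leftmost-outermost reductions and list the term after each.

Answer: after 7 steps: S(S(S(add(add(Z, Z), mul(Z, add(SSSZ, Z))))))

Reduction:
  start: mul(SZ, add(SSSZ, Z))
  [1] add(add(SSSZ, Z), mul(Z, add(SSSZ, Z)))
  [2] add(S(add(SSZ, Z)), mul(Z, add(SSSZ, Z)))
  [3] S(add(add(SSZ, Z), mul(Z, add(SSSZ, Z))))
  [4] S(add(S(add(SZ, Z)), mul(Z, add(SSSZ, Z))))
  [5] S(S(add(add(SZ, Z), mul(Z, add(SSSZ, Z)))))
  [6] S(S(add(S(add(Z, Z)), mul(Z, add(SSSZ, Z)))))
  [7] S(S(S(add(add(Z, Z), mul(Z, add(SSSZ, Z))))))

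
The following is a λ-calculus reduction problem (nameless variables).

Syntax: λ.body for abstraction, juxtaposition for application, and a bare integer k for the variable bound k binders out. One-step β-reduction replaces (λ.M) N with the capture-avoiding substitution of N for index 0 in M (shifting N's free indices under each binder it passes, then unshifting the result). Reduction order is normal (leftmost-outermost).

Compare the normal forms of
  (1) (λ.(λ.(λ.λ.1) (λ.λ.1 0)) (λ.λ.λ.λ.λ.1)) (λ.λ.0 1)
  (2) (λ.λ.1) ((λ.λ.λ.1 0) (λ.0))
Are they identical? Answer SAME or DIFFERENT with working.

Term A:
  start: (λ.(λ.(λ.λ.1) (λ.λ.1 0)) (λ.λ.λ.λ.λ.1)) (λ.λ.0 1)
  step 1: (λ.(λ.λ.1) (λ.λ.1 0)) (λ.λ.λ.λ.λ.1)
  step 2: (λ.λ.1) (λ.λ.1 0)
  step 3: λ.λ.λ.1 0

Term B:
  start: (λ.λ.1) ((λ.λ.λ.1 0) (λ.0))
  step 1: λ.(λ.λ.λ.1 0) (λ.0)
  step 2: λ.λ.λ.1 0

Answer: SAME — A ⇓ λ.λ.λ.1 0, B ⇓ λ.λ.λ.1 0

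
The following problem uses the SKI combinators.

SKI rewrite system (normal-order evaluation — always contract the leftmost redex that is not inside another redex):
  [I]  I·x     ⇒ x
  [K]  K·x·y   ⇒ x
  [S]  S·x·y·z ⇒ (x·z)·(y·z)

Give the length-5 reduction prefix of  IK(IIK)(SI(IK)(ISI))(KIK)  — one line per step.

Answer: after 5 steps: KI

Working:
  start: IK(IIK)(SI(IK)(ISI))(KIK)
  [1] K(IIK)(SI(IK)(ISI))(KIK)
  [2] IIK(KIK)
  [3] IK(KIK)
  [4] K(KIK)
  [5] KI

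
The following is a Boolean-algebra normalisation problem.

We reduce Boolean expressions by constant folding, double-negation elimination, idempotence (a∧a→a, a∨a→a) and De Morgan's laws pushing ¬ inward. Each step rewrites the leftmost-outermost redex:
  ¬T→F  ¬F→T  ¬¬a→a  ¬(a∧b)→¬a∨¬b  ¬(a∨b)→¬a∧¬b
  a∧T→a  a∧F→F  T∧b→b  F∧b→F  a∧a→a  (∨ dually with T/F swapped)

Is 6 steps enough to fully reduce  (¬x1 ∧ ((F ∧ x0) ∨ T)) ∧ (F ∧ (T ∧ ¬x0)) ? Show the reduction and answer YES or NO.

  start: (¬x1 ∧ ((F ∧ x0) ∨ T)) ∧ (F ∧ (T ∧ ¬x0))
  [1] (¬x1 ∧ T) ∧ (F ∧ (T ∧ ¬x0))
  [2] ¬x1 ∧ (F ∧ (T ∧ ¬x0))
  [3] ¬x1 ∧ F
  [4] F

Answer: YES — reaches normal form F in 4 ≤ 6 steps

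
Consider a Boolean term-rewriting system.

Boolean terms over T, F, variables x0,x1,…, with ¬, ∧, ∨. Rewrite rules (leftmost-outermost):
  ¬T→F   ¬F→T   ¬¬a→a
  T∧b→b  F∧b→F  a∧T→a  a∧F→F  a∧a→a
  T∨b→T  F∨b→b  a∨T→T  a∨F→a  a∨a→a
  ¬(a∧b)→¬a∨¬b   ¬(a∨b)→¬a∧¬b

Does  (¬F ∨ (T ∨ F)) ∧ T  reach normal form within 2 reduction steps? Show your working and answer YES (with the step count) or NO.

  start: (¬F ∨ (T ∨ F)) ∧ T
  step 1: ¬F ∨ (T ∨ F)
  step 2: T ∨ (T ∨ F)

Answer: NO — after 2 steps the term is T ∨ (T ∨ F), not yet normal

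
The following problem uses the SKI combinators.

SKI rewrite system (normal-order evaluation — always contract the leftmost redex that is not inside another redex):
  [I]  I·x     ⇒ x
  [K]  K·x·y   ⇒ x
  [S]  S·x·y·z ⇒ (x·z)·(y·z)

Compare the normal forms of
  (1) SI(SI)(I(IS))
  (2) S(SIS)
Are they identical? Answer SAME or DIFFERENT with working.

Answer: SAME — A ⇓ S(SIS), B ⇓ S(SIS)

Working:
Term A:
  start: SI(SI)(I(IS))
  step 1: I(I(IS))(SI(I(IS)))
  step 2: I(IS)(SI(I(IS)))
  step 3: IS(SI(I(IS)))
  step 4: S(SI(I(IS)))
  step 5: S(SI(IS))
  step 6: S(SIS)

Term B:
  start: S(SIS)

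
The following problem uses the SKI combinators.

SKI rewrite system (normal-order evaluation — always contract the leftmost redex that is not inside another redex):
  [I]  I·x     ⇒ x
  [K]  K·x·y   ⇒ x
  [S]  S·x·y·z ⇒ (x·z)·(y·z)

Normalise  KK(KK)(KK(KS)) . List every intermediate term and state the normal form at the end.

Answer: normal form = KK  (in 2 steps)

Working:
  start: KK(KK)(KK(KS))
  step 1: K(KK(KS))
  step 2: KK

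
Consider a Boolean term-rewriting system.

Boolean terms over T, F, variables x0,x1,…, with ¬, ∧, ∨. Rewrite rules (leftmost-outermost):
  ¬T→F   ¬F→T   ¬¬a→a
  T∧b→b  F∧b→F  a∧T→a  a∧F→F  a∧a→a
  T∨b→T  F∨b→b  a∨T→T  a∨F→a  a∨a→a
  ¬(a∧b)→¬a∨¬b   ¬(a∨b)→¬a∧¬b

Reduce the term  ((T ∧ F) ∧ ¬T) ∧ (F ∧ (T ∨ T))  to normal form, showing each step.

Answer: normal form = F  (in 3 steps)

Reduction:
  start: ((T ∧ F) ∧ ¬T) ∧ (F ∧ (T ∨ T))
  step 1: (F ∧ ¬T) ∧ (F ∧ (T ∨ T))
  step 2: F ∧ (F ∧ (T ∨ T))
  step 3: F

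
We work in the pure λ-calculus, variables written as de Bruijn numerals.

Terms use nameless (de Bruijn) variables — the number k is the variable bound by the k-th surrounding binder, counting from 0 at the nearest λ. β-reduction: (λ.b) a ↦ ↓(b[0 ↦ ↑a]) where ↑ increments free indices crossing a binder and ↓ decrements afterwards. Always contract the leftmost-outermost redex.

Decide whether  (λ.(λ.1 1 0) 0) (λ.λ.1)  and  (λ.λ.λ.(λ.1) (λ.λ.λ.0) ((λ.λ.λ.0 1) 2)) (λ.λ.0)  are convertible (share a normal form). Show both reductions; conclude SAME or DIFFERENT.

Answer: DIFFERENT — A ⇓ λ.λ.1, B ⇓ λ.λ.0 (λ.λ.0 1)

Reduction:
Term A:
  start: (λ.(λ.1 1 0) 0) (λ.λ.1)
  →1  (λ.(λ.λ.1) (λ.λ.1) 0) (λ.λ.1)
  →2  (λ.λ.1) (λ.λ.1) (λ.λ.1)
  →3  (λ.λ.λ.1) (λ.λ.1)
  →4  λ.λ.1

Term B:
  start: (λ.λ.λ.(λ.1) (λ.λ.λ.0) ((λ.λ.λ.0 1) 2)) (λ.λ.0)
  →1  λ.λ.(λ.1) (λ.λ.λ.0) ((λ.λ.λ.0 1) (λ.λ.0))
  →2  λ.λ.0 ((λ.λ.λ.0 1) (λ.λ.0))
  →3  λ.λ.0 (λ.λ.0 1)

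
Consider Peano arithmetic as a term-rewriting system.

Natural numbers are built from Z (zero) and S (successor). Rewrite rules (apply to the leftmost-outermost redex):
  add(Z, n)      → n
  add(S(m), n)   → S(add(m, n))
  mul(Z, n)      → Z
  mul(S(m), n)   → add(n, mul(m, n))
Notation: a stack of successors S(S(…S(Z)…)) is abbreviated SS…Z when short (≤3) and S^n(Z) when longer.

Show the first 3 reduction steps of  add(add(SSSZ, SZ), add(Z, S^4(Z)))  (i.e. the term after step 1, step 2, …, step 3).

Answer: after 3 steps: S(add(S(add(SZ, SZ)), add(Z, S^4(Z))))

Working:
  start: add(add(SSSZ, SZ), add(Z, S^4(Z)))
  step 1: add(S(add(SSZ, SZ)), add(Z, S^4(Z)))
  step 2: S(add(add(SSZ, SZ), add(Z, S^4(Z))))
  step 3: S(add(S(add(SZ, SZ)), add(Z, S^4(Z))))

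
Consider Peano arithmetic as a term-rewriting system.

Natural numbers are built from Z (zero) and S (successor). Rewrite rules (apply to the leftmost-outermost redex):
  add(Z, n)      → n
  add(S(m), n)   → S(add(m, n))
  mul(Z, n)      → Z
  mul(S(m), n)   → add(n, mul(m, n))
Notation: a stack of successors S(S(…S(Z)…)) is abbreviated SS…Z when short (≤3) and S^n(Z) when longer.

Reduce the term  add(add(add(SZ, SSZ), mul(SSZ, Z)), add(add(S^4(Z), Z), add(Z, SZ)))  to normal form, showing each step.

Answer: normal form = S^8(Z)  (in 26 steps)

Derivation:
  start: add(add(add(SZ, SSZ), mul(SSZ, Z)), add(add(S^4(Z), Z), add(Z, SZ)))
  →1  add(add(S(add(Z, SSZ)), mul(SSZ, Z)), add(add(S^4(Z), Z), add(Z, SZ)))
  →2  add(S(add(add(Z, SSZ), mul(SSZ, Z))), add(add(S^4(Z), Z), add(Z, SZ)))
  →3  S(add(add(add(Z, SSZ), mul(SSZ, Z)), add(add(S^4(Z), Z), add(Z, SZ))))
  →4  S(add(add(SSZ, mul(SSZ, Z)), add(add(S^4(Z), Z), add(Z, SZ))))
  →5  S(add(S(add(SZ, mul(SSZ, Z))), add(add(S^4(Z), Z), add(Z, SZ))))
  →6  S(S(add(add(SZ, mul(SSZ, Z)), add(add(S^4(Z), Z), add(Z, SZ)))))
  →7  S(S(add(S(add(Z, mul(SSZ, Z))), add(add(S^4(Z), Z), add(Z, SZ)))))
  →8  S(S(S(add(add(Z, mul(SSZ, Z)), add(add(S^4(Z), Z), add(Z, SZ))))))
  →9  S(S(S(add(mul(SSZ, Z), add(add(S^4(Z), Z), add(Z, SZ))))))
  →10  S(S(S(add(add(Z, mul(SZ, Z)), add(add(S^4(Z), Z), add(Z, SZ))))))
  →11  S(S(S(add(mul(SZ, Z), add(add(S^4(Z), Z), add(Z, SZ))))))
  →12  S(S(S(add(add(Z, mul(Z, Z)), add(add(S^4(Z), Z), add(Z, SZ))))))
  →13  S(S(S(add(mul(Z, Z), add(add(S^4(Z), Z), add(Z, SZ))))))
  →14  S(S(S(add(Z, add(add(S^4(Z), Z), add(Z, SZ))))))
  →15  S(S(S(add(add(S^4(Z), Z), add(Z, SZ)))))
  →16  S(S(S(add(S(add(SSSZ, Z)), add(Z, SZ)))))
  →17  S(S(S(S(add(add(SSSZ, Z), add(Z, SZ))))))
  →18  S(S(S(S(add(S(add(SSZ, Z)), add(Z, SZ))))))
  →19  S(S(S(S(S(add(add(SSZ, Z), add(Z, SZ)))))))
  →20  S(S(S(S(S(add(S(add(SZ, Z)), add(Z, SZ)))))))
  →21  S(S(S(S(S(S(add(add(SZ, Z), add(Z, SZ))))))))
  →22  S(S(S(S(S(S(add(S(add(Z, Z)), add(Z, SZ))))))))
  →23  S(S(S(S(S(S(S(add(add(Z, Z), add(Z, SZ)))))))))
  →24  S(S(S(S(S(S(S(add(Z, add(Z, SZ)))))))))
  →25  S(S(S(S(S(S(S(add(Z, SZ))))))))
  →26  S^8(Z)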